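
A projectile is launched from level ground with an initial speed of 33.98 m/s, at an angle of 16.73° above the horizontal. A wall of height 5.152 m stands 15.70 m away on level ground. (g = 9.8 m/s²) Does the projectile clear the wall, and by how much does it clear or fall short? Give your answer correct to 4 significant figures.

v_x = 33.98 cos 16.73° = 32.542 m/s; v_y0 = 33.98 sin 16.73° = 9.7816 m/s.
Time to reach the wall: t = 15.70 / 32.542 = 0.48245 s.
Height at that point: y = 9.7816×0.48245 − 4.900×0.48245² = 3.5786 m.
That is 5.152 − 3.5786 = 1.573 m below the top of the wall, so the projectile does not clear it.

No — it falls 1.573 m short of clearing the wall.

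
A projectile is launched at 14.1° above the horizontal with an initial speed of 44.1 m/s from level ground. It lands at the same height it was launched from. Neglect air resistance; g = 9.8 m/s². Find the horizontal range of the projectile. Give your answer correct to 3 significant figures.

For level ground, R = v₀² sin(2θ) / g.
sin(2 × 14.1°) = sin 28.20° = 0.4726.
R = (44.1)² × 0.4726 / 9.8 = 93.8 m.

93.8 m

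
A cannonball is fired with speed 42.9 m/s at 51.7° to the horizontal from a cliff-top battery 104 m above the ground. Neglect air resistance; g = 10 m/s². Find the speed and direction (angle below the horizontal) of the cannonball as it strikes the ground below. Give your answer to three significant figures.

v_x = 42.9 cos 51.7° = 26.59 m/s (constant).
|v_y| at impact = √((33.67)² + 2×10×104) = 56.69 m/s.
Speed = √(26.59² + 56.69²) = 62.6 m/s; angle = arctan(56.69/26.59) = 64.9° below horizontal.

62.6 m/s at 64.9° below the horizontal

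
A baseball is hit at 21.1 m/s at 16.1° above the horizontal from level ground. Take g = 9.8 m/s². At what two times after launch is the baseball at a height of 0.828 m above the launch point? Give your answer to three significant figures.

0.164 s and 1.03 s

v_y0 = 21.1 sin 16.1° = 5.851 m/s.
Set y = v_y0 t − ½ g t² = 0.828: 4.900 t² − 5.851 t + 0.828 = 0.
t = [5.851 ± √(34.23 − 16.23)] / 9.8 = (5.851 ± 4.243) / 9.8, giving t = 0.164 s or t = 1.03 s.
So the baseball is at 0.828 m at t = 0.164 s (rising) and t = 1.03 s (falling).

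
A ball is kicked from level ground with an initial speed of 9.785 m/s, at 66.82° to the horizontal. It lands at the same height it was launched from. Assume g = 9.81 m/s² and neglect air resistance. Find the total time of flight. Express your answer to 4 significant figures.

Vertical component: v_y = 9.785 sin 66.82° = 8.9951 m/s.
For a projectile landing at launch height, time of flight is t = 2 v_y / g = 2 × 8.9951 / 9.81 = 1.834 s.

1.834 s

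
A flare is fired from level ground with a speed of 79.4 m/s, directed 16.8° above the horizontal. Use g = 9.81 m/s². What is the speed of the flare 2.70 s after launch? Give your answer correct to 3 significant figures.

v_x = 79.4 cos 16.8° = 76.01 m/s (constant).
v_y(t) = 79.4 sin 16.8° − g t = 22.95 − 9.81 × 2.70 = -3.537 m/s.
Speed = √(v_x² + v_y²) = √(5778 + 12.51) = 76.1 m/s.

76.1 m/s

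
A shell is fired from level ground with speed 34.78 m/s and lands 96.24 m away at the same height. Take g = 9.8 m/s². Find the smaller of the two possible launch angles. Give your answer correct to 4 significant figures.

25.62°

Level-ground range: R = v₀² sin(2θ)/g ⇒ sin 2θ = R g / v₀² = 96.24×9.8/34.78² = 0.7797.
2θ = arcsin(0.7797) = 51.233° or 180° − 51.233° = 128.767°.
So θ = 25.62° or θ = 64.38°.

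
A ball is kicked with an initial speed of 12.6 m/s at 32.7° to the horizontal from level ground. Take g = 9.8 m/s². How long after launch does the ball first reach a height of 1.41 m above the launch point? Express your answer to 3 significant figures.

0.253 s

v_y0 = 12.6 sin 32.7° = 6.807 m/s.
Set y = v_y0 t − ½ g t² = 1.41: 4.900 t² − 6.807 t + 1.41 = 0.
t = [6.807 ± √(46.34 − 27.64)] / 9.8 = (6.807 ± 4.324) / 9.8, giving t = 0.253 s or t = 1.14 s.
The ball is on the way up at the first time, so t = 0.253 s.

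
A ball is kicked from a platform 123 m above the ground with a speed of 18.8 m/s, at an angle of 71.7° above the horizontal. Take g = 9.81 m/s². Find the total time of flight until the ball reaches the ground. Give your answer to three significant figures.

Vertical component: v_y = 18.8 sin 71.7° = 17.85 m/s.
Taking up as positive with launch at y = 123 m, landing at y = 0: 0 = 123 + 17.85 t − ½(9.81) t².
Solving 4.905 t² − 17.85 t − 123 = 0 gives t = [17.85 + √(17.85² + 4·4.905·123)] / 9.810 = 7.15 s.

7.15 s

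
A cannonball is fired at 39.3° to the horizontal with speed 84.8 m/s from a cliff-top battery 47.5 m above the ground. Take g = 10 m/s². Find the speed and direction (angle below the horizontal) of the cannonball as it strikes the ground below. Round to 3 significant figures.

90.2 m/s at 43.3° below the horizontal

v_x = 84.8 cos 39.3° = 65.62 m/s (constant).
|v_y| at impact = √((53.71)² + 2×10×47.5) = 61.93 m/s.
Speed = √(65.62² + 61.93²) = 90.2 m/s; angle = arctan(61.93/65.62) = 43.3° below horizontal.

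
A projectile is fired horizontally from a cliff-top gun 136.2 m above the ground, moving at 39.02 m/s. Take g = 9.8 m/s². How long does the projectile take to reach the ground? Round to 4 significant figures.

5.272 s

The horizontal speed doesn't affect the fall. With v_y0 = 0, h = ½ g t².
t = √(2 × 136.2 / 9.8) = √27.796 = 5.272 s.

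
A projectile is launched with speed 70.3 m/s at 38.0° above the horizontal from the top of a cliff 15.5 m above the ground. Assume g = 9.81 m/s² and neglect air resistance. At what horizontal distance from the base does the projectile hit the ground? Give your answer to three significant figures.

Components: v_x = 70.3 cos 38.0° = 55.40 m/s, v_y = 70.3 sin 38.0° = 43.28 m/s.
Vertical: 0 = 15.5 + 43.28 t − ½(9.81) t² ⇒ 4.905 t² − 43.28 t − 15.5 = 0.
t = [43.28 + √(1873 + 304.1)] / 9.810 = 9.168 s.
Horizontal: R = v_x · t = 55.40 × 9.168 = 508 m.

508 m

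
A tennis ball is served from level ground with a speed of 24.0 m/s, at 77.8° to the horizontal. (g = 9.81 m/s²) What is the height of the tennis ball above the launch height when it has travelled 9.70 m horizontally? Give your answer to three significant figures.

v_x = 24.0 cos 77.8° = 5.072 m/s, v_y0 = 24.0 sin 77.8° = 23.46 m/s.
Time to reach x = 9.70 m: t = x / v_x = 9.70 / 5.072 = 1.912 s.
y = v_y0 t − ½ g t² = 23.46×1.912 − 4.905×1.912² = 26.9 m.

26.9 m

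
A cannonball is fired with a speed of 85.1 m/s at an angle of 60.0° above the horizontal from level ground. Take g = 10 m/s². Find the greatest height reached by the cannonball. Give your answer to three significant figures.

Vertical component of launch velocity: v_y = 85.1 sin 60.0° = 73.70 m/s.
At the highest point the vertical velocity is zero, so v_y² = 2 g h_max.
h_max = (73.70)² / (2 × 10) = 5432 / 20.00 = 272 m.

272 m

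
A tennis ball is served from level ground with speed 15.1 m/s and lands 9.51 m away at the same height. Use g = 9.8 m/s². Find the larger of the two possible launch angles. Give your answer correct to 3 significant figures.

77.9°

Level-ground range: R = v₀² sin(2θ)/g ⇒ sin 2θ = R g / v₀² = 9.51×9.8/15.1² = 0.4087.
2θ = arcsin(0.4087) = 24.12° or 180° − 24.12° = 155.88°.
So θ = 12.1° or θ = 77.9°.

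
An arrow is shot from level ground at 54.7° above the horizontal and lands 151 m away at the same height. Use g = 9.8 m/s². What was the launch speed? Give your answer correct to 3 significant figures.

39.6 m/s

On level ground, R = v₀² sin(2θ) / g, so v₀ = √(R g / sin 2θ).
sin(2 × 54.7°) = 0.9432.
v₀ = √(151 × 9.8 / 0.9432) = √1569 = 39.6 m/s.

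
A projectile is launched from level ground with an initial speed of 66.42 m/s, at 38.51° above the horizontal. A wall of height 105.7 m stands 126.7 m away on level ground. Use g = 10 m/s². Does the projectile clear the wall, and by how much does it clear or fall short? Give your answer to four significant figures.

v_x = 66.42 cos 38.51° = 51.974 m/s; v_y0 = 66.42 sin 38.51° = 41.356 m/s.
Time to reach the wall: t = 126.7 / 51.974 = 2.4378 s.
Height at that point: y = 41.356×2.4378 − 5.000×2.4378² = 71.103 m.
That is 105.7 − 71.103 = 34.60 m below the top of the wall, so the projectile does not clear it.

No — it falls 34.60 m short of clearing the wall.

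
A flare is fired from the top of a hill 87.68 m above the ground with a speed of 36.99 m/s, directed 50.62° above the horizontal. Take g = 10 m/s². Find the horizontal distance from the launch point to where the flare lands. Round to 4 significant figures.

186.1 m

Components: v_x = 36.99 cos 50.62° = 23.469 m/s, v_y = 36.99 sin 50.62° = 28.592 m/s.
Vertical: 0 = 87.68 + 28.592 t − ½(10) t² ⇒ 5.000 t² − 28.592 t − 87.68 = 0.
t = [28.592 + √(817.50 + 1753.6)] / 10.00 = 7.9298 s.
Horizontal: R = v_x · t = 23.469 × 7.9298 = 186.1 m.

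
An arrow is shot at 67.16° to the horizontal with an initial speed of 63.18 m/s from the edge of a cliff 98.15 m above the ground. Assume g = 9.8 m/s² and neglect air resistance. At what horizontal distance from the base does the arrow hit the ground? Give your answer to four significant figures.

328.1 m

Components: v_x = 63.18 cos 67.16° = 24.524 m/s, v_y = 63.18 sin 67.16° = 58.226 m/s.
Vertical: 0 = 98.15 + 58.226 t − ½(9.8) t² ⇒ 4.900 t² − 58.226 t − 98.15 = 0.
t = [58.226 + √(3390.3 + 1923.7)] / 9.800 = 13.380 s.
Horizontal: R = v_x · t = 24.524 × 13.380 = 328.1 m.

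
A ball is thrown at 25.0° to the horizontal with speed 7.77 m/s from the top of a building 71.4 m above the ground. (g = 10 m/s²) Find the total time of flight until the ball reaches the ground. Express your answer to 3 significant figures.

4.12 s

Vertical component: v_y = 7.77 sin 25.0° = 3.284 m/s.
Taking up as positive with launch at y = 71.4 m, landing at y = 0: 0 = 71.4 + 3.284 t − ½(10) t².
Solving 5.000 t² − 3.284 t − 71.4 = 0 gives t = [3.284 + √(3.284² + 4·5.000·71.4)] / 10.00 = 4.12 s.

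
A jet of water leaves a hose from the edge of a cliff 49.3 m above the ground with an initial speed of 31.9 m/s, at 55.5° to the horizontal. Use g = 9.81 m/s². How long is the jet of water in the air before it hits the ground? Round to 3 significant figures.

6.83 s

Vertical component: v_y = 31.9 sin 55.5° = 26.29 m/s.
Taking up as positive with launch at y = 49.3 m, landing at y = 0: 0 = 49.3 + 26.29 t − ½(9.81) t².
Solving 4.905 t² − 26.29 t − 49.3 = 0 gives t = [26.29 + √(26.29² + 4·4.905·49.3)] / 9.810 = 6.83 s.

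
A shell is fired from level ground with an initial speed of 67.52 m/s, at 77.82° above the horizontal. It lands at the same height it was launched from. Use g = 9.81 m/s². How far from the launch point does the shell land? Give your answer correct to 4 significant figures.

191.7 m

For level ground, R = v₀² sin(2θ) / g.
sin(2 × 77.82°) = sin 155.64° = 0.4125.
R = (67.52)² × 0.4125 / 9.81 = 191.7 m.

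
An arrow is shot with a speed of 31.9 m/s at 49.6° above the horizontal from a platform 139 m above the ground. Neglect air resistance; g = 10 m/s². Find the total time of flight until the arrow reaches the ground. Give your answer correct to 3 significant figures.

8.23 s

Vertical component: v_y = 31.9 sin 49.6° = 24.29 m/s.
Taking up as positive with launch at y = 139 m, landing at y = 0: 0 = 139 + 24.29 t − ½(10) t².
Solving 5.000 t² − 24.29 t − 139 = 0 gives t = [24.29 + √(24.29² + 4·5.000·139)] / 10.00 = 8.23 s.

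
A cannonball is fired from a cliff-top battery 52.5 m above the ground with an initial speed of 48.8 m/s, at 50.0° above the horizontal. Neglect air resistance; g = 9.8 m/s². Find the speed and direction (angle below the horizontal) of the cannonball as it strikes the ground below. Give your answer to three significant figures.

v_x = 48.8 cos 50.0° = 31.37 m/s (constant).
|v_y| at impact = √((37.38)² + 2×9.8×52.5) = 49.26 m/s.
Speed = √(31.37² + 49.26²) = 58.4 m/s; angle = arctan(49.26/31.37) = 57.5° below horizontal.

58.4 m/s at 57.5° below the horizontal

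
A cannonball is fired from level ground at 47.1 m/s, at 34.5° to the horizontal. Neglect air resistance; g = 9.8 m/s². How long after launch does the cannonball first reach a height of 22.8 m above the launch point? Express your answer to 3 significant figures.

v_y0 = 47.1 sin 34.5° = 26.68 m/s.
Set y = v_y0 t − ½ g t² = 22.8: 4.900 t² − 26.68 t + 22.8 = 0.
t = [26.68 ± √(711.8 − 446.9)] / 9.8 = (26.68 ± 16.28) / 9.8, giving t = 1.06 s or t = 4.38 s.
The cannonball is on the way up at the first time, so t = 1.06 s.

1.06 s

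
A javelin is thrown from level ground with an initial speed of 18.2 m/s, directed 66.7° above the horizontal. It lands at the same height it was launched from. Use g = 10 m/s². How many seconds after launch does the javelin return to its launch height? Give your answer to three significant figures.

Vertical component: v_y = 18.2 sin 66.7° = 16.72 m/s.
For a projectile landing at launch height, time of flight is t = 2 v_y / g = 2 × 16.72 / 10 = 3.34 s.

3.34 s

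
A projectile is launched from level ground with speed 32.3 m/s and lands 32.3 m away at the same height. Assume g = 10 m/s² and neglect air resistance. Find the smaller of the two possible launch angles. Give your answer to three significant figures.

Level-ground range: R = v₀² sin(2θ)/g ⇒ sin 2θ = R g / v₀² = 32.3×10/32.3² = 0.3096.
2θ = arcsin(0.3096) = 18.04° or 180° − 18.04° = 161.96°.
So θ = 9.02° or θ = 81.0°.

9.02°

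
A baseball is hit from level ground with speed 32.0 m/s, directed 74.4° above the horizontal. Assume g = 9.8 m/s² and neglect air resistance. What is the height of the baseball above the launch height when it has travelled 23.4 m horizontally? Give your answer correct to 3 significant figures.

v_x = 32.0 cos 74.4° = 8.605 m/s, v_y0 = 32.0 sin 74.4° = 30.82 m/s.
Time to reach x = 23.4 m: t = x / v_x = 23.4 / 8.605 = 2.719 s.
y = v_y0 t − ½ g t² = 30.82×2.719 − 4.900×2.719² = 47.6 m.

47.6 m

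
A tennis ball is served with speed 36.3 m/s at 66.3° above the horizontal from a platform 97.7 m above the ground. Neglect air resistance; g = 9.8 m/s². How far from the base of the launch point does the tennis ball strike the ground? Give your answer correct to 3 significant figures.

131 m

Components: v_x = 36.3 cos 66.3° = 14.59 m/s, v_y = 36.3 sin 66.3° = 33.24 m/s.
Vertical: 0 = 97.7 + 33.24 t − ½(9.8) t² ⇒ 4.900 t² − 33.24 t − 97.7 = 0.
t = [33.24 + √(1105 + 1915)] / 9.800 = 8.999 s.
Horizontal: R = v_x · t = 14.59 × 8.999 = 131 m.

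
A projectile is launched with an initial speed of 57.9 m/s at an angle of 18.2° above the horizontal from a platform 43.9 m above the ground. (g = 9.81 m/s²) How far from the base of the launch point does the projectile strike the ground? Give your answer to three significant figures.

Components: v_x = 57.9 cos 18.2° = 55.00 m/s, v_y = 57.9 sin 18.2° = 18.08 m/s.
Vertical: 0 = 43.9 + 18.08 t − ½(9.81) t² ⇒ 4.905 t² − 18.08 t − 43.9 = 0.
t = [18.08 + √(326.9 + 861.3)] / 9.810 = 5.357 s.
Horizontal: R = v_x · t = 55.00 × 5.357 = 295 m.

295 m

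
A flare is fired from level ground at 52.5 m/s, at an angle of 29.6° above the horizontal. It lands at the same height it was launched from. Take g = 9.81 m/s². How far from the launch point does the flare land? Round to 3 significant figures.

241 m

Components: v_x = 52.5 cos 29.6° = 45.65 m/s, v_y = 52.5 sin 29.6° = 25.93 m/s.
Time of flight (same landing height): t = 2 v_y / g = 2 × 25.93 / 9.81 = 5.286 s.
Range: R = v_x · t = 45.65 × 5.286 = 241 m.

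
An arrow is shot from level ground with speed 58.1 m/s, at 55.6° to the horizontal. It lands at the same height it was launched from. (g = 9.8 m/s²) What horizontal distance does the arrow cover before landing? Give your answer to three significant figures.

For level ground, R = v₀² sin(2θ) / g.
sin(2 × 55.6°) = sin 111.2° = 0.9323.
R = (58.1)² × 0.9323 / 9.8 = 321 m.

321 m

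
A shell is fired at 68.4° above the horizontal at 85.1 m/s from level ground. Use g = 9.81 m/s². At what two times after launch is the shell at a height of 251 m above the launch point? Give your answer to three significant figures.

v_y0 = 85.1 sin 68.4° = 79.12 m/s.
Set y = v_y0 t − ½ g t² = 251: 4.905 t² − 79.12 t + 251 = 0.
t = [79.12 ± √(6260 − 4925)] / 9.81 = (79.12 ± 36.54) / 9.81, giving t = 4.34 s or t = 11.8 s.
So the shell is at 251 m at t = 4.34 s (rising) and t = 11.8 s (falling).

4.34 s and 11.8 s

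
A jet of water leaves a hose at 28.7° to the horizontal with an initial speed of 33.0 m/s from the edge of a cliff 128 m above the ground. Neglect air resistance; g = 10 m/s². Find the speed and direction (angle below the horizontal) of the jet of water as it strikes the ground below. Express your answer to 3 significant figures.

v_x = 33.0 cos 28.7° = 28.95 m/s (constant).
|v_y| at impact = √((15.85)² + 2×10×128) = 53.02 m/s.
Speed = √(28.95² + 53.02²) = 60.4 m/s; angle = arctan(53.02/28.95) = 61.4° below horizontal.

60.4 m/s at 61.4° below the horizontal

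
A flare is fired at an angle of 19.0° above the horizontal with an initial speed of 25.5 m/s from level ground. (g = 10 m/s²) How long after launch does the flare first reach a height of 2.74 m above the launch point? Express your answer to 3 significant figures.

v_y0 = 25.5 sin 19.0° = 8.302 m/s.
Set y = v_y0 t − ½ g t² = 2.74: 5.000 t² − 8.302 t + 2.74 = 0.
t = [8.302 ± √(68.92 − 54.80)] / 10 = (8.302 ± 3.758) / 10, giving t = 0.454 s or t = 1.21 s.
The flare is on the way up at the first time, so t = 0.454 s.

0.454 s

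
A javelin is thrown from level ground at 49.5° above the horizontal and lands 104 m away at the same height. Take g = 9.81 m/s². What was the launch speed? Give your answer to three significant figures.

On level ground, R = v₀² sin(2θ) / g, so v₀ = √(R g / sin 2θ).
sin(2 × 49.5°) = 0.9877.
v₀ = √(104 × 9.81 / 0.9877) = √1033 = 32.1 m/s.

32.1 m/s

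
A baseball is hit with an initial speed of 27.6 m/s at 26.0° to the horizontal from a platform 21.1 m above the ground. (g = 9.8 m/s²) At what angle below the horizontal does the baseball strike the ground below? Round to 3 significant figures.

v_x = 27.6 cos 26.0° = 24.81 m/s.
At impact |v_y| = √(v_y0² + 2 g h) = √(12.10² + 2×9.8×21.1) = 23.66 m/s.
Angle below horizontal = arctan(|v_y| / v_x) = arctan(23.66 / 24.81) = 43.6°.

43.6°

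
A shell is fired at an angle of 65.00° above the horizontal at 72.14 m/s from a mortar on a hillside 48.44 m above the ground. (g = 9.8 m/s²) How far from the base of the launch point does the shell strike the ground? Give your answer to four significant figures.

428.3 m

Components: v_x = 72.14 cos 65.00° = 30.488 m/s, v_y = 72.14 sin 65.00° = 65.381 m/s.
Vertical: 0 = 48.44 + 65.381 t − ½(9.8) t² ⇒ 4.900 t² − 65.381 t − 48.44 = 0.
t = [65.381 + √(4274.7 + 949.42)] / 9.800 = 14.047 s.
Horizontal: R = v_x · t = 30.488 × 14.047 = 428.3 m.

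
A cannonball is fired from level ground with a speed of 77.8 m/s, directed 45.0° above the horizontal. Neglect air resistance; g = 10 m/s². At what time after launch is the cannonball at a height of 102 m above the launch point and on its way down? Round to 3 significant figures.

8.64 s

v_y0 = 77.8 sin 45.0° = 55.01 m/s.
Set y = v_y0 t − ½ g t² = 102: 5.000 t² − 55.01 t + 102 = 0.
t = [55.01 ± √(3026 − 2040)] / 10 = (55.01 ± 31.40) / 10, giving t = 2.36 s or t = 8.64 s.
On the way down corresponds to the larger root: t = 8.64 s.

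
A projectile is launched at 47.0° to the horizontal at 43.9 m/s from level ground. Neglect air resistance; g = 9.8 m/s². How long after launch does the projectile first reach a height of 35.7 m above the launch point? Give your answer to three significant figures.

v_y0 = 43.9 sin 47.0° = 32.11 m/s.
Set y = v_y0 t − ½ g t² = 35.7: 4.900 t² − 32.11 t + 35.7 = 0.
t = [32.11 ± √(1031 − 699.7)] / 9.8 = (32.11 ± 18.20) / 9.8, giving t = 1.42 s or t = 5.13 s.
The projectile is on the way up at the first time, so t = 1.42 s.

1.42 s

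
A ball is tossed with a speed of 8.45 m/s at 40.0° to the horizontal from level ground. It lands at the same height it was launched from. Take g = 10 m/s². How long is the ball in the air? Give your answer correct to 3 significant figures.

1.09 s

Vertical component: v_y = 8.45 sin 40.0° = 5.432 m/s.
For a projectile landing at launch height, time of flight is t = 2 v_y / g = 2 × 5.432 / 10 = 1.09 s.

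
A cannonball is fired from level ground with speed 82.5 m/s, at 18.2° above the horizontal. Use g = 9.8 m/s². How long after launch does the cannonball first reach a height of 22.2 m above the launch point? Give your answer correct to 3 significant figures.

v_y0 = 82.5 sin 18.2° = 25.77 m/s.
Set y = v_y0 t − ½ g t² = 22.2: 4.900 t² − 25.77 t + 22.2 = 0.
t = [25.77 ± √(664.1 − 435.1)] / 9.8 = (25.77 ± 15.13) / 9.8, giving t = 1.09 s or t = 4.17 s.
The cannonball is on the way up at the first time, so t = 1.09 s.

1.09 s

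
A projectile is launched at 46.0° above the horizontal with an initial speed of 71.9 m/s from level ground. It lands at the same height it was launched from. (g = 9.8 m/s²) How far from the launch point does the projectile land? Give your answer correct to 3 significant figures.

527 m

Components: v_x = 71.9 cos 46.0° = 49.95 m/s, v_y = 71.9 sin 46.0° = 51.72 m/s.
Time of flight (same landing height): t = 2 v_y / g = 2 × 51.72 / 9.8 = 10.56 s.
Range: R = v_x · t = 49.95 × 10.56 = 527 m.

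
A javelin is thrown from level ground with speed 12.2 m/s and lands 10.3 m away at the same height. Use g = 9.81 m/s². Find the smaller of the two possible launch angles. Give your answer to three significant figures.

21.4°

Level-ground range: R = v₀² sin(2θ)/g ⇒ sin 2θ = R g / v₀² = 10.3×9.81/12.2² = 0.6789.
2θ = arcsin(0.6789) = 42.76° or 180° − 42.76° = 137.24°.
So θ = 21.4° or θ = 68.6°.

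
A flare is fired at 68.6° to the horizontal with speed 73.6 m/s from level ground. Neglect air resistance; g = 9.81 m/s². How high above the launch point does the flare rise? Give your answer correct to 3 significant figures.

Vertical component of launch velocity: v_y = 73.6 sin 68.6° = 68.53 m/s.
At the highest point the vertical velocity is zero, so v_y² = 2 g h_max.
h_max = (68.53)² / (2 × 9.81) = 4696 / 19.62 = 239 m.

239 m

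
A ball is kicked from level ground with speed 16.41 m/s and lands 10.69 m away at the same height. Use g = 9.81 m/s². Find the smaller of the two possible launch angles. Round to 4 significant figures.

11.46°

Level-ground range: R = v₀² sin(2θ)/g ⇒ sin 2θ = R g / v₀² = 10.69×9.81/16.41² = 0.3894.
2θ = arcsin(0.3894) = 22.917° or 180° − 22.917° = 157.083°.
So θ = 11.46° or θ = 78.54°.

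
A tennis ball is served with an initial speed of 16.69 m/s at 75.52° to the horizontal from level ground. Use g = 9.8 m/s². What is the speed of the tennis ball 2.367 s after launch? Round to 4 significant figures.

v_x = 16.69 cos 75.52° = 4.1732 m/s (constant).
v_y(t) = 16.69 sin 75.52° − g t = 16.160 − 9.8 × 2.367 = -7.0366 m/s.
Speed = √(v_x² + v_y²) = √(17.416 + 49.514) = 8.181 m/s.

8.181 m/s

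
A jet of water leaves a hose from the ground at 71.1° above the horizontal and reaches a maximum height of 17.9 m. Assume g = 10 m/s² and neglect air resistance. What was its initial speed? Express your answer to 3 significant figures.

At maximum height v_y = 0, so (v₀ sin θ)² = 2 g H.
v₀ sin 71.1° = √(2 × 10 × 17.9) = 18.92 m/s.
v₀ = 18.92 / sin 71.1° = 18.92 / 0.9461 = 20.0 m/s.

20.0 m/s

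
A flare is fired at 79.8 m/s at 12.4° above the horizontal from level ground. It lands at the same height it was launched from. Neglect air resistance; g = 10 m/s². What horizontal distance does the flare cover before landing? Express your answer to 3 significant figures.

Components: v_x = 79.8 cos 12.4° = 77.94 m/s, v_y = 79.8 sin 12.4° = 17.14 m/s.
Time of flight (same landing height): t = 2 v_y / g = 2 × 17.14 / 10 = 3.428 s.
Range: R = v_x · t = 77.94 × 3.428 = 267 m.

267 m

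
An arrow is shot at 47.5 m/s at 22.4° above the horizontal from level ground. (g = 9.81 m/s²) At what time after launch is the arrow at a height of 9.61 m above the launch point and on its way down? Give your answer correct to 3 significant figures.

v_y0 = 47.5 sin 22.4° = 18.10 m/s.
Set y = v_y0 t − ½ g t² = 9.61: 4.905 t² − 18.10 t + 9.61 = 0.
t = [18.10 ± √(327.6 − 188.5)] / 9.81 = (18.10 ± 11.79) / 9.81, giving t = 0.643 s or t = 3.05 s.
On the way down corresponds to the larger root: t = 3.05 s.

3.05 s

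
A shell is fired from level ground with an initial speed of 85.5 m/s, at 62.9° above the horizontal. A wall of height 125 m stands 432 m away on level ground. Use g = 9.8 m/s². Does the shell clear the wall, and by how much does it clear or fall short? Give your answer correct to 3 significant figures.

Yes — it clears the wall by 116 m.

v_x = 85.5 cos 62.9° = 38.95 m/s; v_y0 = 85.5 sin 62.9° = 76.11 m/s.
Time to reach the wall: t = 432 / 38.95 = 11.09 s.
Height at that point: y = 76.11×11.09 − 4.900×11.09² = 241.4 m.
That is 241.4 − 125 = 116 m above the top of the wall, so the shell clears it.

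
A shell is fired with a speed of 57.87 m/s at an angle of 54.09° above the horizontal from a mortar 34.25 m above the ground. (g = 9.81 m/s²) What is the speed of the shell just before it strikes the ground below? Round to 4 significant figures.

v_x = 57.87 cos 54.09° = 33.942 m/s is unchanged throughout.
For the vertical component, v_y² = v_y0² + 2 g h = (46.871)² + 2×9.81×34.25 = 2868.9, so |v_y| = 53.562 m/s.
Impact speed = √(v_x² + v_y²) = √(1152.1 + 2868.9) = 63.41 m/s.

63.41 m/s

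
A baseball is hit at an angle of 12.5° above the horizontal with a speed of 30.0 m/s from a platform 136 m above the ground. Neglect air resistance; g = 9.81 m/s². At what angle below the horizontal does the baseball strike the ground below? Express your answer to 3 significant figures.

v_x = 30.0 cos 12.5° = 29.29 m/s.
At impact |v_y| = √(v_y0² + 2 g h) = √(6.493² + 2×9.81×136) = 52.06 m/s.
Angle below horizontal = arctan(|v_y| / v_x) = arctan(52.06 / 29.29) = 60.6°.

60.6°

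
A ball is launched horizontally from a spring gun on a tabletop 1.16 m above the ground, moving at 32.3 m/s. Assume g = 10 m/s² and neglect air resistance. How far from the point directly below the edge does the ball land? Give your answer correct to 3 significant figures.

15.6 m

Initial vertical velocity is zero, so the fall time comes from h = ½ g t²: t = √(2 × 1.16 / 10) = 0.4817 s.
Horizontal motion is uniform at 32.3 m/s, so x = 32.3 × 0.4817 = 15.6 m.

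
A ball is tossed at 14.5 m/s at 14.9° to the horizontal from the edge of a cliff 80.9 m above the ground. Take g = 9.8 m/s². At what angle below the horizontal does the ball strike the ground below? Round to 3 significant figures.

70.7°

v_x = 14.5 cos 14.9° = 14.01 m/s.
At impact |v_y| = √(v_y0² + 2 g h) = √(3.728² + 2×9.8×80.9) = 39.99 m/s.
Angle below horizontal = arctan(|v_y| / v_x) = arctan(39.99 / 14.01) = 70.7°.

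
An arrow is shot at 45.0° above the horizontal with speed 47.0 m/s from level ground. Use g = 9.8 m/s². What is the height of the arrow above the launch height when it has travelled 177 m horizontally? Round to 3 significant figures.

38.0 m

v_x = 47.0 cos 45.0° = 33.23 m/s, v_y0 = 47.0 sin 45.0° = 33.23 m/s.
Time to reach x = 177 m: t = x / v_x = 177 / 33.23 = 5.327 s.
y = v_y0 t − ½ g t² = 33.23×5.327 − 4.900×5.327² = 38.0 m.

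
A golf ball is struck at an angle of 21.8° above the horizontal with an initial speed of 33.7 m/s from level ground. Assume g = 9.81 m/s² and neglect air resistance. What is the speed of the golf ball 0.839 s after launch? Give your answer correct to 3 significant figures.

31.6 m/s

v_x = 33.7 cos 21.8° = 31.29 m/s (constant).
v_y(t) = 33.7 sin 21.8° − g t = 12.52 − 9.81 × 0.839 = 4.289 m/s.
Speed = √(v_x² + v_y²) = √(979.1 + 18.40) = 31.6 m/s.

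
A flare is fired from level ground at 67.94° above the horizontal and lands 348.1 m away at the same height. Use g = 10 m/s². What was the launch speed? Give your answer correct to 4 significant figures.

On level ground, R = v₀² sin(2θ) / g, so v₀ = √(R g / sin 2θ).
sin(2 × 67.94°) = 0.6962.
v₀ = √(348.1 × 10 / 0.6962) = √5000.0 = 70.71 m/s.

70.71 m/s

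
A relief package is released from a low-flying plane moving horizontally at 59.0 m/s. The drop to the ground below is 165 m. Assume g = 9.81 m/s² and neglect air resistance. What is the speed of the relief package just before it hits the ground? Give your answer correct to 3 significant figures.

82.0 m/s

Fall time: t = √(2 × 165 / 9.81) = 5.800 s.
At impact: v_x = 59.0 m/s (unchanged), v_y = g t = 9.81 × 5.800 = 56.90 m/s.
Speed = √(v_x² + v_y²) = √(3481 + 3238) = 82.0 m/s.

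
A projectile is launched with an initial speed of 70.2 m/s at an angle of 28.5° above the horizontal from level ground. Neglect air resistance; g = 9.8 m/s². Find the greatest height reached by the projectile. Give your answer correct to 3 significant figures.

Vertical component of launch velocity: v_y = 70.2 sin 28.5° = 33.50 m/s.
At the highest point the vertical velocity is zero, so v_y² = 2 g h_max.
h_max = (33.50)² / (2 × 9.8) = 1122 / 19.60 = 57.2 m.

57.2 m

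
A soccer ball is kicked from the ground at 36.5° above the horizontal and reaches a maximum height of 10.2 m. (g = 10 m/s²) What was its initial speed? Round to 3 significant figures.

At maximum height v_y = 0, so (v₀ sin θ)² = 2 g H.
v₀ sin 36.5° = √(2 × 10 × 10.2) = 14.28 m/s.
v₀ = 14.28 / sin 36.5° = 14.28 / 0.5948 = 24.0 m/s.

24.0 m/s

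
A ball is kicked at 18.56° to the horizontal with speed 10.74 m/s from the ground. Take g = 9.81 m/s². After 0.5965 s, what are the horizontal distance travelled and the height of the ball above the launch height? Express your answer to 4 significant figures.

v_x = 10.74 cos 18.56° = 10.181 m/s; v_y0 = 10.74 sin 18.56° = 3.4185 m/s.
x = v_x t = 10.181 × 0.5965 = 6.073 m.
y = v_y0 t − ½ g t² = 3.4185×0.5965 − 4.905×0.5965² = 0.2939 m.

x = 6.073 m, y = 0.2939 m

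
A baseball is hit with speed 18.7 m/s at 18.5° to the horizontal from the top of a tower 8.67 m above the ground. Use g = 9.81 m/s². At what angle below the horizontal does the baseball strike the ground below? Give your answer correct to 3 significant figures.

v_x = 18.7 cos 18.5° = 17.73 m/s.
At impact |v_y| = √(v_y0² + 2 g h) = √(5.934² + 2×9.81×8.67) = 14.33 m/s.
Angle below horizontal = arctan(|v_y| / v_x) = arctan(14.33 / 17.73) = 38.9°.

38.9°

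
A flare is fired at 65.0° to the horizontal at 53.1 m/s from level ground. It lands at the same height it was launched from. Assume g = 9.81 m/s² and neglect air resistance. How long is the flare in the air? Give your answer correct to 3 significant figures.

9.81 s

Vertical component: v_y = 53.1 sin 65.0° = 48.12 m/s.
For a projectile landing at launch height, time of flight is t = 2 v_y / g = 2 × 48.12 / 9.81 = 9.81 s.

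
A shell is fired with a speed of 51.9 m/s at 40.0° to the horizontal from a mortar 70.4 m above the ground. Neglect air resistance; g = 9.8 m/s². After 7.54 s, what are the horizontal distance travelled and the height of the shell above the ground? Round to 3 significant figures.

x = 300 m, y = 43.4 m

v_x = 51.9 cos 40.0° = 39.76 m/s; v_y0 = 51.9 sin 40.0° = 33.36 m/s.
x = v_x t = 39.76 × 7.54 = 300 m.
y = 70.4 + v_y0 t − ½ g t² = 43.4 m.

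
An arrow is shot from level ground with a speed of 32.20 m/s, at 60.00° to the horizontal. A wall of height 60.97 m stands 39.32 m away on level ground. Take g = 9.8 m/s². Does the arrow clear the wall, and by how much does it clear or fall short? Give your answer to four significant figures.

No — it falls 22.09 m short of clearing the wall.

v_x = 32.20 cos 60.00° = 16.100 m/s; v_y0 = 32.20 sin 60.00° = 27.886 m/s.
Time to reach the wall: t = 39.32 / 16.100 = 2.4422 s.
Height at that point: y = 27.886×2.4422 − 4.900×2.4422² = 38.878 m.
That is 60.97 − 38.878 = 22.09 m below the top of the wall, so the arrow does not clear it.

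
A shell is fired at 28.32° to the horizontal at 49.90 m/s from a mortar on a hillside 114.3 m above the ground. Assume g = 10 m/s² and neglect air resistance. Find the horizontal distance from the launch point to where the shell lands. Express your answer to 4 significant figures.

338.3 m

Components: v_x = 49.90 cos 28.32° = 43.928 m/s, v_y = 49.90 sin 28.32° = 23.672 m/s.
Vertical: 0 = 114.3 + 23.672 t − ½(10) t² ⇒ 5.000 t² − 23.672 t − 114.3 = 0.
t = [23.672 + √(560.36 + 2286.0)] / 10.00 = 7.7023 s.
Horizontal: R = v_x · t = 43.928 × 7.7023 = 338.3 m.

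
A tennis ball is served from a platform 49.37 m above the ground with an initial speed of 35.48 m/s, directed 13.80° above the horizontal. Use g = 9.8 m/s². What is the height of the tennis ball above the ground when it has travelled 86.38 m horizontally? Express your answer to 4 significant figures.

39.79 m

v_x = 35.48 cos 13.80° = 34.456 m/s, v_y0 = 35.48 sin 13.80° = 8.4632 m/s.
Time to reach x = 86.38 m: t = x / v_x = 86.38 / 34.456 = 2.5070 s.
y = 49.37 + v_y0 t − ½ g t² = 49.37 + 8.4632×2.5070 − 4.900×2.5070² = 39.79 m.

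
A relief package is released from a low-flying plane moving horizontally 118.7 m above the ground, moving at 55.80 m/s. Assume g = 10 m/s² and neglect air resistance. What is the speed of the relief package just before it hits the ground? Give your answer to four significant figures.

74.08 m/s

Fall time: t = √(2 × 118.7 / 10) = 4.8724 s.
At impact: v_x = 55.80 m/s (unchanged), v_y = g t = 10 × 4.8724 = 48.724 m/s.
Speed = √(v_x² + v_y²) = √(3113.6 + 2374.0) = 74.08 m/s.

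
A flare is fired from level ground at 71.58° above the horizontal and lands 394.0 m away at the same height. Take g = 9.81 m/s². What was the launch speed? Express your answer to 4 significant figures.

80.29 m/s

On level ground, R = v₀² sin(2θ) / g, so v₀ = √(R g / sin 2θ).
sin(2 × 71.58°) = 0.5996.
v₀ = √(394.0 × 9.81 / 0.5996) = √6446.2 = 80.29 m/s.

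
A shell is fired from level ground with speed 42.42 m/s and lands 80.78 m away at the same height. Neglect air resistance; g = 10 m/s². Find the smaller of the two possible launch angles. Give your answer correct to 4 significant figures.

13.34°

Level-ground range: R = v₀² sin(2θ)/g ⇒ sin 2θ = R g / v₀² = 80.78×10/42.42² = 0.4489.
2θ = arcsin(0.4489) = 26.673° or 180° − 26.673° = 153.327°.
So θ = 13.34° or θ = 76.66°.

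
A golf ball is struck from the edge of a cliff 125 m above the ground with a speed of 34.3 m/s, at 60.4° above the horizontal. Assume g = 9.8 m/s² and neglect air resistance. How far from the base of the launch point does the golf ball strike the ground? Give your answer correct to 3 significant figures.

151 m

Components: v_x = 34.3 cos 60.4° = 16.94 m/s, v_y = 34.3 sin 60.4° = 29.82 m/s.
Vertical: 0 = 125 + 29.82 t − ½(9.8) t² ⇒ 4.900 t² − 29.82 t − 125 = 0.
t = [29.82 + √(889.2 + 2450)] / 9.800 = 8.939 s.
Horizontal: R = v_x · t = 16.94 × 8.939 = 151 m.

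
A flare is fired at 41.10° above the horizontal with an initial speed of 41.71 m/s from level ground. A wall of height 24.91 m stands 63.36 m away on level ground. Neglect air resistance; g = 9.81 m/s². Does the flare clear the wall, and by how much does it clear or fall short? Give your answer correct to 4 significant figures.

v_x = 41.71 cos 41.10° = 31.431 m/s; v_y0 = 41.71 sin 41.10° = 27.419 m/s.
Time to reach the wall: t = 63.36 / 31.431 = 2.0158 s.
Height at that point: y = 27.419×2.0158 − 4.905×2.0158² = 35.340 m.
That is 35.340 − 24.91 = 10.43 m above the top of the wall, so the flare clears it.

Yes — it clears the wall by 10.43 m.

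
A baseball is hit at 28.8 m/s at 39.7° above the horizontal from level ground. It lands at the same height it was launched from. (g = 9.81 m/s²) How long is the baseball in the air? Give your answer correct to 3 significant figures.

Vertical component: v_y = 28.8 sin 39.7° = 18.40 m/s.
For a projectile landing at launch height, time of flight is t = 2 v_y / g = 2 × 18.40 / 9.81 = 3.75 s.

3.75 s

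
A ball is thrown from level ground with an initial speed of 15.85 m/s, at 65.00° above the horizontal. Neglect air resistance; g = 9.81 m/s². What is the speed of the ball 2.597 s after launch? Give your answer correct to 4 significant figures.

v_x = 15.85 cos 65.00° = 6.6985 m/s (constant).
v_y(t) = 15.85 sin 65.00° − g t = 14.365 − 9.81 × 2.597 = -11.112 m/s.
Speed = √(v_x² + v_y²) = √(44.870 + 123.48) = 12.97 m/s.

12.97 m/s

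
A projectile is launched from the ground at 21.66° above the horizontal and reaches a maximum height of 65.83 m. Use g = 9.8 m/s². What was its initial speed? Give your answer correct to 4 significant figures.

At maximum height v_y = 0, so (v₀ sin θ)² = 2 g H.
v₀ sin 21.66° = √(2 × 9.8 × 65.83) = 35.920 m/s.
v₀ = 35.920 / sin 21.66° = 35.920 / 0.3691 = 97.32 m/s.

97.32 m/s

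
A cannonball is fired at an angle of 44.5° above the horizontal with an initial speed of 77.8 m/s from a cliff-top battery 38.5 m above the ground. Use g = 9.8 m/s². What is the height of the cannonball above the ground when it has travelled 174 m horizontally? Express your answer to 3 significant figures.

v_x = 77.8 cos 44.5° = 55.49 m/s, v_y0 = 77.8 sin 44.5° = 54.53 m/s.
Time to reach x = 174 m: t = x / v_x = 174 / 55.49 = 3.136 s.
y = 38.5 + v_y0 t − ½ g t² = 38.5 + 54.53×3.136 − 4.900×3.136² = 161 m.

161 m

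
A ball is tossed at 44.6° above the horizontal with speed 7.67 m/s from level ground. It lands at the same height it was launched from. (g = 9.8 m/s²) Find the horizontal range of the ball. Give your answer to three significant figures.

6.00 m

Components: v_x = 7.67 cos 44.6° = 5.461 m/s, v_y = 7.67 sin 44.6° = 5.386 m/s.
Time of flight (same landing height): t = 2 v_y / g = 2 × 5.386 / 9.8 = 1.099 s.
Range: R = v_x · t = 5.461 × 1.099 = 6.00 m.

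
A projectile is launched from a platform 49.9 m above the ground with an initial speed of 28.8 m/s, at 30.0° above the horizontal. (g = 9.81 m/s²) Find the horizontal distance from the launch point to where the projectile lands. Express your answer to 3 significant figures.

Components: v_x = 28.8 cos 30.0° = 24.94 m/s, v_y = 28.8 sin 30.0° = 14.40 m/s.
Vertical: 0 = 49.9 + 14.40 t − ½(9.81) t² ⇒ 4.905 t² − 14.40 t − 49.9 = 0.
t = [14.40 + √(207.4 + 979.0)] / 9.810 = 4.979 s.
Horizontal: R = v_x · t = 24.94 × 4.979 = 124 m.

124 m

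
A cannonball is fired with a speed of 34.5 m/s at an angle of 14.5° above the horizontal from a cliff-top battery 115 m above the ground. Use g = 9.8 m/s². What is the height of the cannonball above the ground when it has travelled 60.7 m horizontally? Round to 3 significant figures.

115 m

v_x = 34.5 cos 14.5° = 33.40 m/s, v_y0 = 34.5 sin 14.5° = 8.638 m/s.
Time to reach x = 60.7 m: t = x / v_x = 60.7 / 33.40 = 1.817 s.
y = 115 + v_y0 t − ½ g t² = 115 + 8.638×1.817 − 4.900×1.817² = 115 m.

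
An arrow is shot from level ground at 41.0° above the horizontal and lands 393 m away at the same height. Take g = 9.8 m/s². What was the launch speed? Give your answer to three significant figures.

62.4 m/s

On level ground, R = v₀² sin(2θ) / g, so v₀ = √(R g / sin 2θ).
sin(2 × 41.0°) = 0.9903.
v₀ = √(393 × 9.8 / 0.9903) = √3889 = 62.4 m/s.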